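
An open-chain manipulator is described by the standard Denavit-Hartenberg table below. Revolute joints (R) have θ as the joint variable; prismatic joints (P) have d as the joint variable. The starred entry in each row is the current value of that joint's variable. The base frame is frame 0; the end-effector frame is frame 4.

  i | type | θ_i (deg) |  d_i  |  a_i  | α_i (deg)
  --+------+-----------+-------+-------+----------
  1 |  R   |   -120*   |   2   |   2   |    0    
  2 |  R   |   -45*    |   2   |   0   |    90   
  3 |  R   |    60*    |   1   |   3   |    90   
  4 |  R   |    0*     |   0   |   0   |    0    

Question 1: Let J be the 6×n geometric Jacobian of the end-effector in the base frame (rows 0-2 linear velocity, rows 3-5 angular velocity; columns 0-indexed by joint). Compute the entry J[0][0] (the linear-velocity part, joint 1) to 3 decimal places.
1.154

axis z_0 = ẑ; lever o_n−o_0 = (-2.7077,-1.1544,6.5981)
cross product → J_v[:, 0] = (1.1544,-2.7077,0.0000)
J_ω[:, 0] = z_0
entry J[0][0] = 1.1544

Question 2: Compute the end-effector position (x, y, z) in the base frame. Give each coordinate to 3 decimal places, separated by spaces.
-2.708 -1.154 6.598

after link 1: o_1 = (-1.0000, -1.7321, 2.0000)
after link 2: o_2 = (-1.0000, -1.7321, 4.0000)
after link 3: o_3 = (-2.7077, -1.1544, 6.5981)
after link 4: o_4 = (-2.7077, -1.1544, 6.5981)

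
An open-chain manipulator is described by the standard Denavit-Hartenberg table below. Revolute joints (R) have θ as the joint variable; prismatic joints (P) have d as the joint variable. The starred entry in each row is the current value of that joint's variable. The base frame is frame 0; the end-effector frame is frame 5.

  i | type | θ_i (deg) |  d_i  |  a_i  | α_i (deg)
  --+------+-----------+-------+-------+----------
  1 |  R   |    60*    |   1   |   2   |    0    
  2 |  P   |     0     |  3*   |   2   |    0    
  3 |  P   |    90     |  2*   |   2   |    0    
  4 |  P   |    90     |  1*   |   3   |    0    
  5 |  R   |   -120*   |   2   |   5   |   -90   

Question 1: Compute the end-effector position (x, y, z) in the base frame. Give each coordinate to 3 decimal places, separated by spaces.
-3.732 6.196 9.000

after link 1: o_1 = (1.0000, 1.7321, 1.0000)
after link 2: o_2 = (2.0000, 3.4641, 4.0000)
after link 3: o_3 = (0.2679, 4.4641, 6.0000)
after link 4: o_4 = (-1.2321, 1.8660, 7.0000)
after link 5: o_5 = (-3.7321, 6.1962, 9.0000)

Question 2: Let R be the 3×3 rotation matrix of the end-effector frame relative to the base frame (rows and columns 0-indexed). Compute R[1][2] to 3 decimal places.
-0.500

End-effector z-axis (col 2 of R) = (-0.8660,-0.5000,0.0000)
R[1][2] = -0.5000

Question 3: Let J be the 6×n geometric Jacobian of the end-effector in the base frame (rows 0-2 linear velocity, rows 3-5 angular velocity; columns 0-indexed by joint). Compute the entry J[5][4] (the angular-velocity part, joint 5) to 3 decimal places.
1.000

axis z_4 = (0.0000,0.0000,1.0000); lever o_n−o_4 = (-2.5000,4.3301,2.0000)
cross product → J_v[:, 4] = (-4.3301,-2.5000,0.0000)
J_ω[:, 4] = z_4
entry J[5][4] = 1.0000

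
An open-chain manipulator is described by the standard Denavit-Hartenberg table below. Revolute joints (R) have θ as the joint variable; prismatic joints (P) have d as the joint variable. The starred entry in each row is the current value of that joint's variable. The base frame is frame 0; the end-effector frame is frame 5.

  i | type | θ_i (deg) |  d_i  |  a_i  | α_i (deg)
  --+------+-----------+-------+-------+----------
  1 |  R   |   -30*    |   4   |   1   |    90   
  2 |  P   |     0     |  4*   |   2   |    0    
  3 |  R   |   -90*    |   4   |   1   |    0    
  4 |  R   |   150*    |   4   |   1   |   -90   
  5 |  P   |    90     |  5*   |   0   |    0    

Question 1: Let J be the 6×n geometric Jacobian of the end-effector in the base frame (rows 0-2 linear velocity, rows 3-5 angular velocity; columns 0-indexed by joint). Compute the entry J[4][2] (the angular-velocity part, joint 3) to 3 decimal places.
-0.866

axis z_2 = (-0.5000,-0.8660,0.0000); lever o_n−o_2 = (-7.3170,-5.0131,2.3660)
cross product → J_v[:, 2] = (-2.0490,1.1830,-3.8301)
J_ω[:, 2] = z_2
entry J[4][2] = -0.8660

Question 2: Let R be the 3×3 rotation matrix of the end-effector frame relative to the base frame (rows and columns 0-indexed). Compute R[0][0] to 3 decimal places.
0.500

End-effector x-axis (col 0 of R) = (0.5000,0.8660,0.0000)
R[0][0] = 0.5000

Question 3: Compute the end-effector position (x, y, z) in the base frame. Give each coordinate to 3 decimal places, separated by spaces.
after link 1: o_1 = (0.8660, -0.5000, 4.0000)
after link 2: o_2 = (0.5981, -4.9641, 4.0000)
after link 3: o_3 = (-1.4019, -8.4282, 3.0000)
after link 4: o_4 = (-2.9689, -12.1423, 3.8660)
after link 5: o_5 = (-6.7189, -9.9772, 6.3660)

-6.719 -9.977 6.366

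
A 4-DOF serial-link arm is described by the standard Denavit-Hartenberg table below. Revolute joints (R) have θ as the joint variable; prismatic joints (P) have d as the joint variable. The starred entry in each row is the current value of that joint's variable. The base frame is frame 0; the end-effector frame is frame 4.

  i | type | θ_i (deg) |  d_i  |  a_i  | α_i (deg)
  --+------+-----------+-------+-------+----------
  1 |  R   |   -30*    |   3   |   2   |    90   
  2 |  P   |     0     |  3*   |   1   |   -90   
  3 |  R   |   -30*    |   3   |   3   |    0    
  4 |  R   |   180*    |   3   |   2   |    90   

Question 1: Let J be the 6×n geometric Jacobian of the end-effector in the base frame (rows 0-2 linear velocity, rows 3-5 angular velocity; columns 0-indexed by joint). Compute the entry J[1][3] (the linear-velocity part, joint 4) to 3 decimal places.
axis z_3 = (0.0000,0.0000,1.0000); lever o_n−o_3 = (-1.0000,1.7321,3.0000)
cross product → J_v[:, 3] = (-1.7321,-1.0000,0.0000)
J_ω[:, 3] = z_3
entry J[1][3] = -1.0000

-1.000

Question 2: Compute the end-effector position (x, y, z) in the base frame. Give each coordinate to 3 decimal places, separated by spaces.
1.598 -4.964 9.000

after link 1: o_1 = (1.7321, -1.0000, 3.0000)
after link 2: o_2 = (1.0981, -4.0981, 3.0000)
after link 3: o_3 = (2.5981, -6.6962, 6.0000)
after link 4: o_4 = (1.5981, -4.9641, 9.0000)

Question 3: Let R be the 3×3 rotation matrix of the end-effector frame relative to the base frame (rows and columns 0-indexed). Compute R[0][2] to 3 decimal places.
0.866

End-effector z-axis (col 2 of R) = (0.8660,0.5000,0.0000)
R[0][2] = 0.8660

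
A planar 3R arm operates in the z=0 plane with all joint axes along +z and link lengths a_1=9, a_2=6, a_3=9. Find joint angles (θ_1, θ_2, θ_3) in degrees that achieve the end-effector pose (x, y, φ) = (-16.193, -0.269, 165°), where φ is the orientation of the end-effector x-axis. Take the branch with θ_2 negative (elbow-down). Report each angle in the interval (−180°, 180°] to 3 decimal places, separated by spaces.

-119.997 -120.002 44.999

wrist centre = target − a_3·(cos φ, sin φ) = (-7.4997, -2.5984)
cos θ_2 = (62.9965−9²−6²)/(2·9·6) = -0.5000; θ_2 = -120.0021° (elbow-down)
β = atan2(-2.5984,-7.4997) = -160.8906°; ψ = atan2(-5.1960,5.9998) = -40.8937°
θ_1 = β − ψ = -119.9969°
θ_3 = φ − θ_1 − θ_2 = 44.9990° (wrapped to (-180°,180°])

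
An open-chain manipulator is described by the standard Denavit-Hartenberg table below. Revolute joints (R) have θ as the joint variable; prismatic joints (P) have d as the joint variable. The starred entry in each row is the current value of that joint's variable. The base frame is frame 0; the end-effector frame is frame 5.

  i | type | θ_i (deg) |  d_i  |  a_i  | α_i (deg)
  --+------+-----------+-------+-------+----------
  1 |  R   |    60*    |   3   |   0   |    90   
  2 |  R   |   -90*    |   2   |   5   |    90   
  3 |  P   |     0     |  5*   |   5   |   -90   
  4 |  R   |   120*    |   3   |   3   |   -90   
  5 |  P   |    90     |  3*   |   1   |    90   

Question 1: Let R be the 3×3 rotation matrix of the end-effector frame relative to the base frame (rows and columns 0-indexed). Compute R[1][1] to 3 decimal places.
End-effector y-axis (col 1 of R) = (-0.2500,-0.4330,0.8660)
R[1][1] = -0.4330

-0.433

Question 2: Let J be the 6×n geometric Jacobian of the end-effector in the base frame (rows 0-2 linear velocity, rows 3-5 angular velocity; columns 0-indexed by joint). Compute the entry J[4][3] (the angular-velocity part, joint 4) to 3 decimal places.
axis z_3 = (0.8660,-0.5000,0.0000); lever o_n−o_3 = (2.2811,-0.0490,4.0981)
cross product → J_v[:, 3] = (-2.0490,-3.5490,1.0981)
J_ω[:, 3] = z_3
entry J[4][3] = -0.5000

-0.500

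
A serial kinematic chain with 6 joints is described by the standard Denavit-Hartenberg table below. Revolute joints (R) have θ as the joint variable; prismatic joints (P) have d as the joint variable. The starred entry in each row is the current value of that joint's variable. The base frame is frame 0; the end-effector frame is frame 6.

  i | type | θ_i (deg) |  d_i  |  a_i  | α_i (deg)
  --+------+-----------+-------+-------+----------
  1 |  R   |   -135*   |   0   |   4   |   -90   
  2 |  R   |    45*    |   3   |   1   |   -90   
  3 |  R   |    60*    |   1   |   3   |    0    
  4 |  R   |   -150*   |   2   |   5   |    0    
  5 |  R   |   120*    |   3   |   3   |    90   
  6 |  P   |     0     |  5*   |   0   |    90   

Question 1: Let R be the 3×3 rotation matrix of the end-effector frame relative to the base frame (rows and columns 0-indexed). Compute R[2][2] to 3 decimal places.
0.707

End-effector z-axis (col 2 of R) = (-0.5000,-0.5000,0.7071)
R[2][2] = 0.7071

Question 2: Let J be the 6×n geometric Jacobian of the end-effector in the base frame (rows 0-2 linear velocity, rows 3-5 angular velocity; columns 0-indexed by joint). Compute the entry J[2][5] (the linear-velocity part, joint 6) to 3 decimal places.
prismatic axis z_5 = (0.3624,-0.8624,-0.3536)
J_v[:, 5] = z_5; J_ω[:, 5] = (0,0,0)
entry J[2][5] = -0.3536

-0.354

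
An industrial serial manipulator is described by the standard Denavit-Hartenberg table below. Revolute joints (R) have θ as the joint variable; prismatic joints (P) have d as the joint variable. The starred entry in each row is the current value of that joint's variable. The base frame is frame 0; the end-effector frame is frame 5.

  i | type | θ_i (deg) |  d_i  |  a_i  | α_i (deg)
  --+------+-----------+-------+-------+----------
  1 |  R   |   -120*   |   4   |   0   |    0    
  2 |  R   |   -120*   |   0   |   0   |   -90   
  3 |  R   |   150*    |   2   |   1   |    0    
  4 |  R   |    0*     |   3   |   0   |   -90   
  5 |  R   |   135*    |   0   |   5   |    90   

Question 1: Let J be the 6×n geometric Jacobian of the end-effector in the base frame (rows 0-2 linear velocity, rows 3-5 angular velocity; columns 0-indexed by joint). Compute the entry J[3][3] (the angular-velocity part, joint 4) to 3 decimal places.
axis z_3 = (-0.8660,-0.5000,0.0000); lever o_n−o_3 = (-1.0671,2.9194,1.7678)
cross product → J_v[:, 3] = (-0.8839,1.5309,-3.0619)
J_ω[:, 3] = z_3
entry J[3][3] = -0.8660

-0.866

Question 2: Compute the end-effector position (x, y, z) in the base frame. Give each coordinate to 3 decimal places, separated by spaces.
after link 1: o_1 = (0.0000, 0.0000, 4.0000)
after link 2: o_2 = (0.0000, 0.0000, 4.0000)
after link 3: o_3 = (-1.2990, -1.7500, 3.5000)
after link 4: o_4 = (-3.8971, -3.2500, 3.5000)
after link 5: o_5 = (-2.3662, 1.1694, 5.2678)

-2.366 1.169 5.268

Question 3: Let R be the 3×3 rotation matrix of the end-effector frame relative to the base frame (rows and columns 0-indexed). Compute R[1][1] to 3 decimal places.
End-effector y-axis (col 1 of R) = (0.2500,-0.4330,0.8660)
R[1][1] = -0.4330

-0.433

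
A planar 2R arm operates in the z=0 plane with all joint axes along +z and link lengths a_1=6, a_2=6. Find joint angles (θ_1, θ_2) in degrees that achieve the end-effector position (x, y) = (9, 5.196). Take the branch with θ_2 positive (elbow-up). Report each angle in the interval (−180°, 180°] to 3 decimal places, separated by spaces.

cos θ_2 = (107.9984−6²−6²)/(2·6·6) = 0.5000; θ_2 = 60.0015° (elbow-up)
β = atan2(5.1960,9.0000) = 29.9993°; ψ = atan2(5.1962,8.9999) = 30.0007°
θ_1 = β − ψ = -0.0015°

-0.001 60.001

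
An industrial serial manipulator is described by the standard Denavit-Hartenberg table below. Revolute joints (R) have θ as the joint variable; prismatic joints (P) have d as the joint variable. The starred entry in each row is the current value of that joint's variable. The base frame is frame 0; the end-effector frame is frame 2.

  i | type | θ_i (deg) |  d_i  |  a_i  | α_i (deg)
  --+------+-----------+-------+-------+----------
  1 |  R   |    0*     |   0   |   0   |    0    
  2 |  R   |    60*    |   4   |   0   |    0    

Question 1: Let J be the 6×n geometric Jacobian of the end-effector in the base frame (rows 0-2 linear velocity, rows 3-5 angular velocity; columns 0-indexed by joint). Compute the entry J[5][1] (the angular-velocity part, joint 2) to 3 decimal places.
1.000

axis z_1 = (0.0000,0.0000,1.0000); lever o_n−o_1 = (0.0000,0.0000,4.0000)
cross product → J_v[:, 1] = (0.0000,0.0000,0.0000)
J_ω[:, 1] = z_1
entry J[5][1] = 1.0000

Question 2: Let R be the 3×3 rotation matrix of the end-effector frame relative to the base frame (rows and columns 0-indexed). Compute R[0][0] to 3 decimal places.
End-effector x-axis (col 0 of R) = (0.5000,0.8660,0.0000)
R[0][0] = 0.5000

0.500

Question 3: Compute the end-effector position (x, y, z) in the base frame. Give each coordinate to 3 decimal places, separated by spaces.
0.000 0.000 4.000

after link 1: o_1 = (0.0000, 0.0000, 0.0000)
after link 2: o_2 = (0.0000, 0.0000, 4.0000)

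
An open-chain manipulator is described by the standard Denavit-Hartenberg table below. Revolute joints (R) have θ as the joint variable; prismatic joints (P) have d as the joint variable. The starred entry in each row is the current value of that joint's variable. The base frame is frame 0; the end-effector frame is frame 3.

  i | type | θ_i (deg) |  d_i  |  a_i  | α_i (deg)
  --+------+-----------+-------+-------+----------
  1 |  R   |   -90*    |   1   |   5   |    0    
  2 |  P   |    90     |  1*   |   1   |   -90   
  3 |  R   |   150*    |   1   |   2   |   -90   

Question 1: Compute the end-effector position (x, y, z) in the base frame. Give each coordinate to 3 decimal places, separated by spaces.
-0.732 -4.000 1.000

after link 1: o_1 = (0.0000, -5.0000, 1.0000)
after link 2: o_2 = (1.0000, -5.0000, 2.0000)
after link 3: o_3 = (-0.7321, -4.0000, 1.0000)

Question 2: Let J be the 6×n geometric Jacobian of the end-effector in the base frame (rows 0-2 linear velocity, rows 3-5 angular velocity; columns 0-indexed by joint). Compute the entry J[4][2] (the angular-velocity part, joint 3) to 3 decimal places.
1.000

axis z_2 = (0.0000,1.0000,0.0000); lever o_n−o_2 = (-1.7321,1.0000,-1.0000)
cross product → J_v[:, 2] = (-1.0000,-0.0000,1.7321)
J_ω[:, 2] = z_2
entry J[4][2] = 1.0000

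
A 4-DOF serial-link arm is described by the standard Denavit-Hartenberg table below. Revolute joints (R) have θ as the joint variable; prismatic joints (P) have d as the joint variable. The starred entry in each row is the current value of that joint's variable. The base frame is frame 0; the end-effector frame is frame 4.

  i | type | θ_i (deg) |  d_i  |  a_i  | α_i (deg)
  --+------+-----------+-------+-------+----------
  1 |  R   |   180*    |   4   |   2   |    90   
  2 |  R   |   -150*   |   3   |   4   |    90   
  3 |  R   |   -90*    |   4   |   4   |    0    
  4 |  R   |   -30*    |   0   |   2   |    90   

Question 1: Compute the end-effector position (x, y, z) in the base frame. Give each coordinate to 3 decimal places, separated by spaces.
after link 1: o_1 = (-2.0000, 0.0000, 4.0000)
after link 2: o_2 = (1.4641, 3.0000, 2.0000)
after link 3: o_3 = (3.4641, -1.0000, 5.4641)
after link 4: o_4 = (2.5981, -2.7321, 5.9641)

2.598 -2.732 5.964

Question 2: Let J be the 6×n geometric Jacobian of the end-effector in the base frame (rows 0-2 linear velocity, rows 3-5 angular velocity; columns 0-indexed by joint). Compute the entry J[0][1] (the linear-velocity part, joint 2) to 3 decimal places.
axis z_1 = (0.0000,1.0000,0.0000); lever o_n−o_1 = (4.5981,-2.7321,1.9641)
cross product → J_v[:, 1] = (1.9641,0.0000,-4.5981)
J_ω[:, 1] = z_1
entry J[0][1] = 1.9641

1.964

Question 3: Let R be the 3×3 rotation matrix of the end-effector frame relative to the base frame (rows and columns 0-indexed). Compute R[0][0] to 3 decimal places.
-0.433

End-effector x-axis (col 0 of R) = (-0.4330,-0.8660,0.2500)
R[0][0] = -0.4330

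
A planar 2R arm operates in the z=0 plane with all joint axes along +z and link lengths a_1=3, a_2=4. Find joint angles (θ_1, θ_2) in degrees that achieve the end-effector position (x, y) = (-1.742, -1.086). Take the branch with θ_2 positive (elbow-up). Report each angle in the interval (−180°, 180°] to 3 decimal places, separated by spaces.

cos θ_2 = (4.2140−3²−4²)/(2·3·4) = -0.8661; θ_2 = 150.0068° (elbow-up)
β = atan2(-1.0860,-1.7420) = -148.0597°; ψ = atan2(1.9996,-0.4643) = 103.0734°
θ_1 = β − ψ = -251.1331°

108.867 150.007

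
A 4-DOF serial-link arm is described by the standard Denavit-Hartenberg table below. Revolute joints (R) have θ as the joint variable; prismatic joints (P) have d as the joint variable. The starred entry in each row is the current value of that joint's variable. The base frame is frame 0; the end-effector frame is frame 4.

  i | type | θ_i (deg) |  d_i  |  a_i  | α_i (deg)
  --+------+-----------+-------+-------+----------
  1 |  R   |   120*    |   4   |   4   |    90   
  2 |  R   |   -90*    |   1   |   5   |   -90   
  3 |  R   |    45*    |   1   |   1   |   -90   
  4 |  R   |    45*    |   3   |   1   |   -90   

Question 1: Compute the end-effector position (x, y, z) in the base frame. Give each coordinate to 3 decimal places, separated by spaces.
-4.163 2.554 -0.086

after link 1: o_1 = (-2.0000, 3.4641, 4.0000)
after link 2: o_2 = (-1.1340, 3.9641, -1.0000)
after link 3: o_3 = (-2.2463, 4.4766, -1.7071)
after link 4: o_4 = (-4.1629, 2.5535, -0.0858)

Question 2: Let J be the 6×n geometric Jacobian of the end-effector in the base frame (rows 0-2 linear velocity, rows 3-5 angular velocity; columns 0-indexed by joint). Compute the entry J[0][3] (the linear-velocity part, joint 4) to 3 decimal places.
0.787

axis z_3 = (-0.6124,-0.3536,0.7071); lever o_n−o_3 = (-1.9166,-1.9230,1.6213)
cross product → J_v[:, 3] = (0.7866,-0.3624,0.5000)
J_ω[:, 3] = z_3
entry J[0][3] = 0.7866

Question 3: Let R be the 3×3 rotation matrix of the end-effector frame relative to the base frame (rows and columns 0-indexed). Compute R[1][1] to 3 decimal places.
0.354

End-effector y-axis (col 1 of R) = (0.6124,0.3536,-0.7071)
R[1][1] = 0.3536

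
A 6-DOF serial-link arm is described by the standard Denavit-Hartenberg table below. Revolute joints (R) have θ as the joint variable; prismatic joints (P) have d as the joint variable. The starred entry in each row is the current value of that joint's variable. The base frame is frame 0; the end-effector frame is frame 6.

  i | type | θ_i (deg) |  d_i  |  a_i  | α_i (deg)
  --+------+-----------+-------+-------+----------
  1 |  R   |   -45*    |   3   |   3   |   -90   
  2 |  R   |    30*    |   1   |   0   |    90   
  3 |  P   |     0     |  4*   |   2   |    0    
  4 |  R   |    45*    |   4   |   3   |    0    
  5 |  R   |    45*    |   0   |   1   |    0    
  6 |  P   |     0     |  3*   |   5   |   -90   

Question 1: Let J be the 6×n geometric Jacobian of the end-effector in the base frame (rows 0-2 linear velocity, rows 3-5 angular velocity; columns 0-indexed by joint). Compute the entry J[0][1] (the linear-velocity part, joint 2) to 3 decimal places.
5.279

axis z_1 = (0.7071,0.7071,0.0000); lever o_n−o_1 = (12.8626,0.0369,7.4656)
cross product → J_v[:, 1] = (5.2790,-5.2790,-9.0692)
J_ω[:, 1] = z_1
entry J[0][1] = 5.2790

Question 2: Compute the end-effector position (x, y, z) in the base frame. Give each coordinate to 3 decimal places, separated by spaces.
after link 1: o_1 = (2.1213, -2.1213, 3.0000)
after link 2: o_2 = (2.8284, -1.4142, 3.0000)
after link 3: o_3 = (5.4674, -4.0532, 5.4641)
after link 4: o_4 = (9.6806, -5.2664, 7.8675)
after link 5: o_5 = (10.3877, -4.5593, 7.8675)
after link 6: o_6 = (14.9839, -2.0844, 10.4656)

14.984 -2.084 10.466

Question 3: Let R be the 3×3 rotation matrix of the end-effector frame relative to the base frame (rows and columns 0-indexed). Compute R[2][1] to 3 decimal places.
End-effector y-axis (col 1 of R) = (-0.3536,0.3536,-0.8660)
R[2][1] = -0.8660

-0.866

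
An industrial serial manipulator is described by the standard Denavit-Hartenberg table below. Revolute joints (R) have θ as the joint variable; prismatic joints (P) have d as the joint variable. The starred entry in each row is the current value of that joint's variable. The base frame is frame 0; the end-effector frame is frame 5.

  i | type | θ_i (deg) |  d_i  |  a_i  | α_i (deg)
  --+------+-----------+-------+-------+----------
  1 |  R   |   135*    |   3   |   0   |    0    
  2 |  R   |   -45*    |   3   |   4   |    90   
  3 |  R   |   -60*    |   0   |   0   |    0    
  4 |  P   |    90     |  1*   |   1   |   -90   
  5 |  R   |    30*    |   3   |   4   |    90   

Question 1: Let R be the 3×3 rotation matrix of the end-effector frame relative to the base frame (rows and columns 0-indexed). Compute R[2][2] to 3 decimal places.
End-effector z-axis (col 2 of R) = (0.8660,0.4330,0.2500)
R[2][2] = 0.2500

0.250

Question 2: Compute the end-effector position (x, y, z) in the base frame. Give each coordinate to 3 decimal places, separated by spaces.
-1.000 6.366 10.830

after link 1: o_1 = (0.0000, 0.0000, 3.0000)
after link 2: o_2 = (0.0000, 4.0000, 6.0000)
after link 3: o_3 = (0.0000, 4.0000, 6.0000)
after link 4: o_4 = (1.0000, 4.8660, 6.5000)
after link 5: o_5 = (-1.0000, 6.3660, 10.8301)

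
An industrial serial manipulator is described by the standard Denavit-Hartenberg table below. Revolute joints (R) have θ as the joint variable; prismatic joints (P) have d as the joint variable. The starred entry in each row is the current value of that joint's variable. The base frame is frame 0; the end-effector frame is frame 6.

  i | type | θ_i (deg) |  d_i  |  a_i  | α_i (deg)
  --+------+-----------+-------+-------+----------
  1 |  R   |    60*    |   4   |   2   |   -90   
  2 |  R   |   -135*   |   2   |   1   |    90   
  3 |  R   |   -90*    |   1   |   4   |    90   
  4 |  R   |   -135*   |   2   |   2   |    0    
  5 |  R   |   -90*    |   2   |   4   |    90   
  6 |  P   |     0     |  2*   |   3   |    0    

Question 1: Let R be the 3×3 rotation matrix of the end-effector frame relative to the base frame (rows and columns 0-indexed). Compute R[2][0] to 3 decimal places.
End-effector x-axis (col 0 of R) = (-0.8624,-0.0795,-0.5000)
R[2][0] = -0.5000

-0.500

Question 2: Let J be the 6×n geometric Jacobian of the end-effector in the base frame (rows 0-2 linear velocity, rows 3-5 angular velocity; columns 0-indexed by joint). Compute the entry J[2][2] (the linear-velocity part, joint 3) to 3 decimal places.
axis z_2 = (-0.3536,-0.6124,-0.7071); lever o_n−o_2 = (-1.5118,-0.7191,-7.0355)
cross product → J_v[:, 2] = (3.7999,-1.4184,-0.6716)
J_ω[:, 2] = z_2
entry J[2][2] = -0.6716

-0.672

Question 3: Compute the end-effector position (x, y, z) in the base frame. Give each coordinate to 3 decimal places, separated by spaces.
after link 1: o_1 = (1.0000, 1.7321, 4.0000)
after link 2: o_2 = (-1.0856, 2.1197, 4.7071)
after link 3: o_3 = (2.0249, -0.4927, 4.0000)
after link 4: o_4 = (2.0073, 2.3052, 3.5858)
after link 5: o_5 = (-0.7351, 3.2121, 0.1716)
after link 6: o_6 = (-2.5974, 1.4006, -2.3284)

-2.597 1.401 -2.328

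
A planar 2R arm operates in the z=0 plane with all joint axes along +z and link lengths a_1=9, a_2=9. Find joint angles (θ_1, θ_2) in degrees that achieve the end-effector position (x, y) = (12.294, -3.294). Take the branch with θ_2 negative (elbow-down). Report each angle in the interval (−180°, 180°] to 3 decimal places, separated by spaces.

cos θ_2 = (161.9929−9²−9²)/(2·9·9) = -0.0000; θ_2 = -90.0025° (elbow-down)
β = atan2(-3.2940,12.2940) = -14.9993°; ψ = atan2(-9.0000,8.9996) = -45.0013°
θ_1 = β − ψ = 30.0020°

30.002 -90.003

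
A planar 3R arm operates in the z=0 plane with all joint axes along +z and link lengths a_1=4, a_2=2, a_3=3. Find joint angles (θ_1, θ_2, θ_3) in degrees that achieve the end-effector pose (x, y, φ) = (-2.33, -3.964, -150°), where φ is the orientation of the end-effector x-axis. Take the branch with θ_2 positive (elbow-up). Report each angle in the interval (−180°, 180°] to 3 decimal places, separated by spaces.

-107.583 150.003 167.580

wrist centre = target − a_3·(cos φ, sin φ) = (0.2681, -2.4640)
cos θ_2 = (6.1432−4²−2²)/(2·4·2) = -0.8661; θ_2 = 150.0031° (elbow-up)
β = atan2(-2.4640,0.2681) = -83.7908°; ψ = atan2(0.9999,2.2679) = 23.7925°
θ_1 = β − ψ = -107.5833°
θ_3 = φ − θ_1 − θ_2 = 167.5802° (wrapped to (-180°,180°])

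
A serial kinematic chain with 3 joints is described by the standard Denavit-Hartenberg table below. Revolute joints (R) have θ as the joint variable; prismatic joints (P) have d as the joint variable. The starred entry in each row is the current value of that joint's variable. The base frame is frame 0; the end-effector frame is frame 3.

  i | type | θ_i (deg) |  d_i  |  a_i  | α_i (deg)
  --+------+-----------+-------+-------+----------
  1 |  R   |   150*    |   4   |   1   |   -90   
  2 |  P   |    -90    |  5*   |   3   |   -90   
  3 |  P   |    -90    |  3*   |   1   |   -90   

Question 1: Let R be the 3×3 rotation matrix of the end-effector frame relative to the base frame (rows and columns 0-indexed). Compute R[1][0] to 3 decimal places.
-0.866

End-effector x-axis (col 0 of R) = (-0.5000,-0.8660,0.0000)
R[1][0] = -0.8660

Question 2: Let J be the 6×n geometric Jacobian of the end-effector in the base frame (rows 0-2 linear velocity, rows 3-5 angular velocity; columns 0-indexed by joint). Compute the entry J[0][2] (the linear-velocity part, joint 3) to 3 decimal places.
-0.866

prismatic axis z_2 = (-0.8660,0.5000,-0.0000)
J_v[:, 2] = z_2; J_ω[:, 2] = (0,0,0)
entry J[0][2] = -0.8660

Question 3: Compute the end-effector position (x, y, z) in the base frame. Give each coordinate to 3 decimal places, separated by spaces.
after link 1: o_1 = (-0.8660, 0.5000, 4.0000)
after link 2: o_2 = (-3.3660, -3.8301, 7.0000)
after link 3: o_3 = (-6.4641, -3.1962, 7.0000)

-6.464 -3.196 7.000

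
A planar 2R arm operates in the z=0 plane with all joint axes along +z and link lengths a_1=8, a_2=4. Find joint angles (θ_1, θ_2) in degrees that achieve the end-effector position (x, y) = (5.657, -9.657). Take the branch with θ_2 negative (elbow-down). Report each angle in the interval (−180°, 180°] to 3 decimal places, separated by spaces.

cos θ_2 = (125.2593−8²−4²)/(2·8·4) = 0.7072; θ_2 = -44.9943° (elbow-down)
β = atan2(-9.6570,5.6570) = -59.6385°; ψ = atan2(-2.8281,10.8287) = -14.6371°
θ_1 = β − ψ = -45.0015°

-45.001 -44.994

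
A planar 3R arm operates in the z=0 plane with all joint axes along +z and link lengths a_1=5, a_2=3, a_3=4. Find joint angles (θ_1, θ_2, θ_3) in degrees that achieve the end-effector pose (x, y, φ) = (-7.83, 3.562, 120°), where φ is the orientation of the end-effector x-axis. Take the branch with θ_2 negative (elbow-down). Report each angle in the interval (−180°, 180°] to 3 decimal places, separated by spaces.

wrist centre = target − a_3·(cos φ, sin φ) = (-5.8300, 0.0979)
cos θ_2 = (33.9985−5²−3²)/(2·5·3) = -0.0001; θ_2 = -90.0029° (elbow-down)
β = atan2(0.0979,-5.8300) = 179.0380°; ψ = atan2(-3.0000,4.9998) = -30.9645°
θ_1 = β − ψ = 210.0025°
θ_3 = φ − θ_1 − θ_2 = 0.0004° (wrapped to (-180°,180°])

-149.998 -90.003 0.000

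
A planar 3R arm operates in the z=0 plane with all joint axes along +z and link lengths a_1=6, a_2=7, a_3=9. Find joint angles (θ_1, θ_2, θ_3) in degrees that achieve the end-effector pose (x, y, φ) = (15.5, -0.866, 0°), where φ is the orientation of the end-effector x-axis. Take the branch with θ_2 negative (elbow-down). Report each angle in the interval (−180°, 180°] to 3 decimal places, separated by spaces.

wrist centre = target − a_3·(cos φ, sin φ) = (6.5000, -0.8660)
cos θ_2 = (43.0000−6²−7²)/(2·6·7) = -0.5000; θ_2 = -120.0000° (elbow-down)
β = atan2(-0.8660,6.5000) = -7.5889°; ψ = atan2(-6.0622,2.5000) = -67.5891°
θ_1 = β − ψ = 60.0002°
θ_3 = φ − θ_1 − θ_2 = 59.9998° (wrapped to (-180°,180°])

60.000 -120.000 60.000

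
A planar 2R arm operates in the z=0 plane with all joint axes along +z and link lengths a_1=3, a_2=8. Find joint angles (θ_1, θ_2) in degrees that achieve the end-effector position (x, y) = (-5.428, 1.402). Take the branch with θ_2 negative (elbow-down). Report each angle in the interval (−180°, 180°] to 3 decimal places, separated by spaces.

-59.995 -150.005

cos θ_2 = (31.4288−3²−8²)/(2·3·8) = -0.8661; θ_2 = -150.0048° (elbow-down)
β = atan2(1.4020,-5.4280) = 165.5176°; ψ = atan2(-3.9994,-3.9285) = -134.4877°
θ_1 = β − ψ = 300.0053°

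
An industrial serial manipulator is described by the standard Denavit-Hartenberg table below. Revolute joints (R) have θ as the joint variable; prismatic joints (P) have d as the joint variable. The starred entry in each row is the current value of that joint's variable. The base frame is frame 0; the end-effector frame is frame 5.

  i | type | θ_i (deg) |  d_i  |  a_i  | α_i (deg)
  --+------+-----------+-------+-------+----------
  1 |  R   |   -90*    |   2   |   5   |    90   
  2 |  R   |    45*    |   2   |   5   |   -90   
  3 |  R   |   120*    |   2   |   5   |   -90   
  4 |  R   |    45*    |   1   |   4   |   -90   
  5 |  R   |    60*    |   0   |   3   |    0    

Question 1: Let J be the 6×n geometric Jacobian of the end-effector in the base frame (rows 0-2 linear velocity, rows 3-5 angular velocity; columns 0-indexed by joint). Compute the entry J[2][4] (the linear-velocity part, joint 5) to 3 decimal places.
axis z_4 = (-0.6124,-0.7500,-0.2500); lever o_n−o_4 = (2.2176,-1.9660,0.4660)
cross product → J_v[:, 4] = (-0.8410,-0.2690,2.8671)
J_ω[:, 4] = z_4
entry J[2][4] = 2.8671

2.867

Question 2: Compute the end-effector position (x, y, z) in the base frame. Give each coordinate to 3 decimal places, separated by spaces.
after link 1: o_1 = (0.0000, -5.0000, 2.0000)
after link 2: o_2 = (-2.0000, -8.5355, 5.5355)
after link 3: o_3 = (2.3301, -5.3536, 5.1820)
after link 4: o_4 = (4.2796, -5.7412, 1.5696)
after link 5: o_5 = (6.4972, -7.7072, 2.0356)

6.497 -7.707 2.036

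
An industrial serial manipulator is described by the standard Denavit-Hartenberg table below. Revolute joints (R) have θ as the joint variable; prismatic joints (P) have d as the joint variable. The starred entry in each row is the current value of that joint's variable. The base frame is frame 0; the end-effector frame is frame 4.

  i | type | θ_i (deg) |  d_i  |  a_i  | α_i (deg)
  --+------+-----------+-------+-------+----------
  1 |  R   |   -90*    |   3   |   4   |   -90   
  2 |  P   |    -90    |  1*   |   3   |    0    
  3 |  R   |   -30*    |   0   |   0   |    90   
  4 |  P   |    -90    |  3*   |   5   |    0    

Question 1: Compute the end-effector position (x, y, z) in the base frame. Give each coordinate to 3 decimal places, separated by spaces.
-4.000 -1.402 4.500

after link 1: o_1 = (0.0000, -4.0000, 3.0000)
after link 2: o_2 = (1.0000, -4.0000, 6.0000)
after link 3: o_3 = (1.0000, -4.0000, 6.0000)
after link 4: o_4 = (-4.0000, -1.4019, 4.5000)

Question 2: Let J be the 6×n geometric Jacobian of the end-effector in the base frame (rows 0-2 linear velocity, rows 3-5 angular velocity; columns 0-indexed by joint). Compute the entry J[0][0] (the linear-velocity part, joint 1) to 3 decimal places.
axis z_0 = ẑ; lever o_n−o_0 = (-4.0000,-1.4019,4.5000)
cross product → J_v[:, 0] = (1.4019,-4.0000,0.0000)
J_ω[:, 0] = z_0
entry J[0][0] = 1.4019

1.402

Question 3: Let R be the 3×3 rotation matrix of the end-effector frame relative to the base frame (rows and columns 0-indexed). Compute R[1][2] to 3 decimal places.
0.866

End-effector z-axis (col 2 of R) = (0.0000,0.8660,-0.5000)
R[1][2] = 0.8660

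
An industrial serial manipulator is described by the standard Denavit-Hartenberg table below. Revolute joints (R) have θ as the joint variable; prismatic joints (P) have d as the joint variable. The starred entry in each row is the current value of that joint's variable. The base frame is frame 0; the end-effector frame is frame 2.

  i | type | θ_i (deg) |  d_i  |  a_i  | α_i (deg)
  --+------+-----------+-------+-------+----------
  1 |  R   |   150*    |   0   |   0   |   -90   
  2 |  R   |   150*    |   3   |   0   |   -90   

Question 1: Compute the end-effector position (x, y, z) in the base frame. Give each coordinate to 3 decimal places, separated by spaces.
-1.500 -2.598 0.000

after link 1: o_1 = (0.0000, 0.0000, 0.0000)
after link 2: o_2 = (-1.5000, -2.5981, 0.0000)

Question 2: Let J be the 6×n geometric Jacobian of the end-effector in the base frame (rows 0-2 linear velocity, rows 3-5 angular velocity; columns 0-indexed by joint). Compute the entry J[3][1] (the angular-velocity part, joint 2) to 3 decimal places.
-0.500

axis z_1 = (-0.5000,-0.8660,0.0000); lever o_n−o_1 = (-1.5000,-2.5981,0.0000)
cross product → J_v[:, 1] = (0.0000,0.0000,0.0000)
J_ω[:, 1] = z_1
entry J[3][1] = -0.5000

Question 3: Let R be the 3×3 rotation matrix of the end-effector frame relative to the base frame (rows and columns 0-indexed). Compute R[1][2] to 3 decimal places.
End-effector z-axis (col 2 of R) = (0.4330,-0.2500,0.8660)
R[1][2] = -0.2500

-0.250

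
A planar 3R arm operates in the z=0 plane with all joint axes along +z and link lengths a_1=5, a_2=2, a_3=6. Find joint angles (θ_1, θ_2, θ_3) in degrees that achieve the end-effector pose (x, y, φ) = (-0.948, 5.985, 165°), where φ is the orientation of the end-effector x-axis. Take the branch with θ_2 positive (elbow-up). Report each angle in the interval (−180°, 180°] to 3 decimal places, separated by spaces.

wrist centre = target − a_3·(cos φ, sin φ) = (4.8476, 4.4321)
cos θ_2 = (43.1422−5²−2²)/(2·5·2) = 0.7071; θ_2 = 44.9998° (elbow-up)
β = atan2(4.4321,4.8476) = 42.4365°; ψ = atan2(1.4142,6.4142) = 12.4337°
θ_1 = β − ψ = 30.0028°
θ_3 = φ − θ_1 − θ_2 = 89.9974° (wrapped to (-180°,180°])

30.003 45.000 89.997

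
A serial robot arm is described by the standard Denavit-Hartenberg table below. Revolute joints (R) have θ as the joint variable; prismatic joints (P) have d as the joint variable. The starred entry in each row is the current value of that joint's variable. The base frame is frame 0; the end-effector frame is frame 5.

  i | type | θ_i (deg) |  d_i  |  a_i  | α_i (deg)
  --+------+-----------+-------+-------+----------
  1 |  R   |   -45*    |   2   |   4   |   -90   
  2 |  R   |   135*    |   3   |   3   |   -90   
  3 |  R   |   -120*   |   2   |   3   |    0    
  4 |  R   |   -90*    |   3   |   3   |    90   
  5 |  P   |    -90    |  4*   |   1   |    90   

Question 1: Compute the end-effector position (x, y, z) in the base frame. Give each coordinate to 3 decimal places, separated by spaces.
0.826 0.071 4.191

after link 1: o_1 = (2.8284, -2.8284, 2.0000)
after link 2: o_2 = (3.4497, 0.7929, -0.1213)
after link 3: o_3 = (5.0369, 2.8800, 2.3536)
after link 4: o_4 = (3.7752, 2.0203, 6.3120)
after link 5: o_5 = (0.8258, 0.0708, 4.1907)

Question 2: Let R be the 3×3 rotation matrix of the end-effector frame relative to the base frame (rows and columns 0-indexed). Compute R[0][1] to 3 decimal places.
End-effector y-axis (col 1 of R) = (-0.8624,-0.3624,-0.3536)
R[0][1] = -0.8624

-0.862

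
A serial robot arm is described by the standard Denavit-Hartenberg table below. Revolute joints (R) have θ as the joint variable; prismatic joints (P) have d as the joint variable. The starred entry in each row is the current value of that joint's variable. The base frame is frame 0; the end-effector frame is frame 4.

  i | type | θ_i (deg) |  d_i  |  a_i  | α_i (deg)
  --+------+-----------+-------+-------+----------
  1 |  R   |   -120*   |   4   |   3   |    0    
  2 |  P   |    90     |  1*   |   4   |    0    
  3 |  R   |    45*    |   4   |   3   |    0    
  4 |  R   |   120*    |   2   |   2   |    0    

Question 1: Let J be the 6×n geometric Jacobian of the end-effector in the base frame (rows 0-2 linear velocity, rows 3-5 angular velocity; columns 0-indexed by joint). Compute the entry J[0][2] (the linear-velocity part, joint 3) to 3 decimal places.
axis z_2 = (0.0000,0.0000,1.0000); lever o_n−o_2 = (1.4836,2.1907,6.0000)
cross product → J_v[:, 2] = (-2.1907,1.4836,0.0000)
J_ω[:, 2] = z_2
entry J[0][2] = -2.1907

-2.191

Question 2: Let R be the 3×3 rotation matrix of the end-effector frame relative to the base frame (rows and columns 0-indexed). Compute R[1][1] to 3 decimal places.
End-effector y-axis (col 1 of R) = (-0.7071,-0.7071,0.0000)
R[1][1] = -0.7071

-0.707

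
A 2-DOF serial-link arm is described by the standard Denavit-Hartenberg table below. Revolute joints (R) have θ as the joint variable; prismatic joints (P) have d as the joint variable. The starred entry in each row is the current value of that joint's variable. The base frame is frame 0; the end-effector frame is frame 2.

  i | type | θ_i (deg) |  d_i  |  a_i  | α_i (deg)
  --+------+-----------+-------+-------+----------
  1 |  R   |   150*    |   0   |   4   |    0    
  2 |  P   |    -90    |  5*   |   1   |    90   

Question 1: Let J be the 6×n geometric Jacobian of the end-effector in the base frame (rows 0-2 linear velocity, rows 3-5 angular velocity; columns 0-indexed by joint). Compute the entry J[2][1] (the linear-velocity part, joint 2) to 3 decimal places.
1.000

prismatic axis z_1 = (0.0000,0.0000,1.0000)
J_v[:, 1] = z_1; J_ω[:, 1] = (0,0,0)
entry J[2][1] = 1.0000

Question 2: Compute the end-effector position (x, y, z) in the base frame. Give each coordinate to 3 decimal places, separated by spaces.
after link 1: o_1 = (-3.4641, 2.0000, 0.0000)
after link 2: o_2 = (-2.9641, 2.8660, 5.0000)

-2.964 2.866 5.000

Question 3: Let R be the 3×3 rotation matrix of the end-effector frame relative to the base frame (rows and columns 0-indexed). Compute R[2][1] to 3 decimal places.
1.000

End-effector y-axis (col 1 of R) = (-0.0000,0.0000,1.0000)
R[2][1] = 1.0000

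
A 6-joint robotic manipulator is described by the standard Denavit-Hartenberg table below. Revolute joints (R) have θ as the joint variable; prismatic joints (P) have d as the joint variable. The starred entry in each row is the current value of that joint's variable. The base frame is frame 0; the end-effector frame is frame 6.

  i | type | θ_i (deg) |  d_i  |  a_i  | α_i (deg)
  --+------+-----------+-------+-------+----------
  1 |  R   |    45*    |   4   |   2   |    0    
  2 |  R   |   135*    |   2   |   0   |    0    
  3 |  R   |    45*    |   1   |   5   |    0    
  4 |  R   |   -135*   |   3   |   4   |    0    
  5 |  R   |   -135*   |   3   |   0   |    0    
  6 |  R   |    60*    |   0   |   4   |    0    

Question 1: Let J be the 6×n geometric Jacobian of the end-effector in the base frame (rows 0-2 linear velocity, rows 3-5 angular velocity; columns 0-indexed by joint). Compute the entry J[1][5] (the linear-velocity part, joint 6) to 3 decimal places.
axis z_5 = (0.0000,0.0000,1.0000); lever o_n−o_5 = (3.8637,1.0353,0.0000)
cross product → J_v[:, 5] = (-1.0353,3.8637,0.0000)
J_ω[:, 5] = z_5
entry J[1][5] = 3.8637

3.864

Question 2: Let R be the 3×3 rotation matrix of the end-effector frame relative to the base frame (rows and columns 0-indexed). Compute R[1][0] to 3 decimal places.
0.259

End-effector x-axis (col 0 of R) = (0.9659,0.2588,0.0000)
R[1][0] = 0.2588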